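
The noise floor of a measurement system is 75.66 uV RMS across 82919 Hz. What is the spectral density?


Noise spectral density = Vrms / sqrt(BW).
NSD = 75.66 / sqrt(82919)
NSD = 75.66 / 287.9566
NSD = 0.2627 uV/sqrt(Hz)

0.2627 uV/sqrt(Hz)


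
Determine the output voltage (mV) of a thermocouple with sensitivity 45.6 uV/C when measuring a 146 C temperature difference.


The thermocouple output V = sensitivity * dT.
V = 45.6 uV/C * 146 C
V = 6657.6 uV
V = 6.658 mV

6.658 mV


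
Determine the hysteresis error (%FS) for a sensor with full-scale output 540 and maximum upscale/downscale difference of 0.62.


Hysteresis = (max difference / full scale) * 100%.
H = (0.62 / 540) * 100
H = 0.115 %FS

0.115 %FS


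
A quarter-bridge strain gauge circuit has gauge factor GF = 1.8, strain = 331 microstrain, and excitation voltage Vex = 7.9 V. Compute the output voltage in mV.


Quarter bridge output: Vout = (GF * epsilon * Vex) / 4.
Vout = (1.8 * 331e-6 * 7.9) / 4
Vout = 0.00470682 / 4 V
Vout = 0.00117671 V = 1.1767 mV

1.1767 mV


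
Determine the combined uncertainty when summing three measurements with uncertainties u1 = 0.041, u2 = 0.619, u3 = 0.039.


For a sum of independent quantities, uc = sqrt(u1^2 + u2^2 + u3^2).
uc = sqrt(0.041^2 + 0.619^2 + 0.039^2)
uc = sqrt(0.001681 + 0.383161 + 0.001521)
uc = 0.6216

0.6216


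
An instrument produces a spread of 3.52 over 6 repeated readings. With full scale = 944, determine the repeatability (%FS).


Repeatability = (spread / full scale) * 100%.
R = (3.52 / 944) * 100
R = 0.373 %FS

0.373 %FS


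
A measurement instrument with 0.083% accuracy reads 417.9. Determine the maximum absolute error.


Absolute error = (accuracy% / 100) * reading.
Error = (0.083 / 100) * 417.9
Error = 0.00083 * 417.9
Error = 0.3469

0.3469


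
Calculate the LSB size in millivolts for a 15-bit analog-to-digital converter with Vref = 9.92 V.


The resolution (LSB) of an ADC is Vref / 2^n.
LSB = 9.92 / 2^15
LSB = 9.92 / 32768
LSB = 0.00030273 V = 0.30273438 mV

0.30273438 mV


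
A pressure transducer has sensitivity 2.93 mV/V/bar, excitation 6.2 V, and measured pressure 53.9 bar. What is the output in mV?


Output = sensitivity * Vex * P.
Vout = 2.93 * 6.2 * 53.9
Vout = 18.166 * 53.9
Vout = 979.15 mV

979.15 mV


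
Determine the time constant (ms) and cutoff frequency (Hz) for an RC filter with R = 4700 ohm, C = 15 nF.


Time constant: tau = R * C.
tau = 4700 * 1.50e-08 = 7.05e-05 s
tau = 0.0705 ms
Cutoff frequency: fc = 1 / (2*pi*R*C).
fc = 1 / (2*pi*7.05e-05) = 2257.52 Hz

tau = 0.0705 ms, fc = 2257.52 Hz


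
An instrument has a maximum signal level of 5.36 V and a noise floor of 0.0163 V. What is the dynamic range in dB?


Dynamic range = 20 * log10(Vmax / Vnoise).
DR = 20 * log10(5.36 / 0.0163)
DR = 20 * log10(328.83)
DR = 50.34 dB

50.34 dB


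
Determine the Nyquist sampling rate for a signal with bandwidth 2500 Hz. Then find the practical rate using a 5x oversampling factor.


By Nyquist theorem, fs_min = 2 * fmax.
fs_min = 2 * 2500 = 5000 Hz
Practical rate = 5 * fs_min = 5 * 5000 = 25000 Hz

fs_min = 5000 Hz, fs_practical = 25000 Hz


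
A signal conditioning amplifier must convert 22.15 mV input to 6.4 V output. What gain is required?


Gain = Vout / Vin (converting to same units).
G = 6.4 V / 22.15 mV
G = 6400.0 mV / 22.15 mV
G = 288.94

288.94


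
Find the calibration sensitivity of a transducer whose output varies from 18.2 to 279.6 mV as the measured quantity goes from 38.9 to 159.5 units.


Sensitivity = (y2 - y1) / (x2 - x1).
S = (279.6 - 18.2) / (159.5 - 38.9)
S = 261.4 / 120.6
S = 2.1675 mV/unit

2.1675 mV/unit


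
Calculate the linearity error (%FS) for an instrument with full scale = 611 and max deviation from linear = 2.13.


Linearity error = (max deviation / full scale) * 100%.
Linearity = (2.13 / 611) * 100
Linearity = 0.349 %FS

0.349 %FS


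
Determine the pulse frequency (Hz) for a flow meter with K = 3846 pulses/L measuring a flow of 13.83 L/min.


Frequency = K * Q / 60 (converting L/min to L/s).
f = 3846 * 13.83 / 60
f = 53190.18 / 60
f = 886.5 Hz

886.5 Hz


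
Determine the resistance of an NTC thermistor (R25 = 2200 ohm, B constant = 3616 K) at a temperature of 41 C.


NTC thermistor equation: Rt = R25 * exp(B * (1/T - 1/T25)).
T in Kelvin: 314.15 K, T25 = 298.15 K
1/T - 1/T25 = 1/314.15 - 1/298.15 = -0.00017082
B * (1/T - 1/T25) = 3616 * -0.00017082 = -0.6177
Rt = 2200 * exp(-0.6177) = 1186.2 ohm

1186.2 ohm


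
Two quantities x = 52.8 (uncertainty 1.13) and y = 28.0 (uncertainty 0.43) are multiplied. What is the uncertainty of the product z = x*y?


For a product z = x*y, the relative uncertainty is:
uz/z = sqrt((ux/x)^2 + (uy/y)^2)
Relative uncertainties: ux/x = 1.13/52.8 = 0.021402
uy/y = 0.43/28.0 = 0.015357
z = 52.8 * 28.0 = 1478.4
uz = 1478.4 * sqrt(0.021402^2 + 0.015357^2) = 38.943

38.943


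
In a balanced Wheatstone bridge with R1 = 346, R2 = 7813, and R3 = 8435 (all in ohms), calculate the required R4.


At balance: R1*R4 = R2*R3, so R4 = R2*R3/R1.
R4 = 7813 * 8435 / 346
R4 = 65902655 / 346
R4 = 190470.1 ohm

190470.1 ohm


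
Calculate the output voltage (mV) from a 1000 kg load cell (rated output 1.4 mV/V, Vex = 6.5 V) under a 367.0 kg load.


Vout = rated_output * Vex * (load / capacity).
Vout = 1.4 * 6.5 * (367.0 / 1000)
Vout = 1.4 * 6.5 * 0.367
Vout = 3.34 mV

3.34 mV


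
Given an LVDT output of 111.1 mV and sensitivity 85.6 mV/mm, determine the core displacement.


Displacement = Vout / sensitivity.
d = 111.1 / 85.6
d = 1.298 mm

1.298 mm


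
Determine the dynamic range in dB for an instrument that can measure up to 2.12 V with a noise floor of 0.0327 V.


Dynamic range = 20 * log10(Vmax / Vnoise).
DR = 20 * log10(2.12 / 0.0327)
DR = 20 * log10(64.83)
DR = 36.24 dB

36.24 dB


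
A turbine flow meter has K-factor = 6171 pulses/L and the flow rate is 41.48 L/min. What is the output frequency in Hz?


Frequency = K * Q / 60 (converting L/min to L/s).
f = 6171 * 41.48 / 60
f = 255973.08 / 60
f = 4266.22 Hz

4266.22 Hz


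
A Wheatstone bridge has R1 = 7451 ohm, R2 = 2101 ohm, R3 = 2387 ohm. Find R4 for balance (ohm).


At balance: R1*R4 = R2*R3, so R4 = R2*R3/R1.
R4 = 2101 * 2387 / 7451
R4 = 5015087 / 7451
R4 = 673.08 ohm

673.08 ohm


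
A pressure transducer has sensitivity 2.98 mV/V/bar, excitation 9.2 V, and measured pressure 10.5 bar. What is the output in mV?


Output = sensitivity * Vex * P.
Vout = 2.98 * 9.2 * 10.5
Vout = 27.416 * 10.5
Vout = 287.87 mV

287.87 mV


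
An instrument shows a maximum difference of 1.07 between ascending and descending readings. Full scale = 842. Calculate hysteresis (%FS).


Hysteresis = (max difference / full scale) * 100%.
H = (1.07 / 842) * 100
H = 0.127 %FS

0.127 %FS


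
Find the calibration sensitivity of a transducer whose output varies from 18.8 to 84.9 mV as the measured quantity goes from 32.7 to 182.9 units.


Sensitivity = (y2 - y1) / (x2 - x1).
S = (84.9 - 18.8) / (182.9 - 32.7)
S = 66.1 / 150.2
S = 0.4401 mV/unit

0.4401 mV/unit


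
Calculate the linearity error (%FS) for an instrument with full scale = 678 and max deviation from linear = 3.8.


Linearity error = (max deviation / full scale) * 100%.
Linearity = (3.8 / 678) * 100
Linearity = 0.56 %FS

0.56 %FS


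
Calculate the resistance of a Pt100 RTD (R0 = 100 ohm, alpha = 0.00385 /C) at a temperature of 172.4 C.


The RTD equation: Rt = R0 * (1 + alpha * T).
Rt = 100 * (1 + 0.00385 * 172.4)
Rt = 100 * (1 + 0.66374)
Rt = 100 * 1.66374
Rt = 166.374 ohm

166.374 ohm


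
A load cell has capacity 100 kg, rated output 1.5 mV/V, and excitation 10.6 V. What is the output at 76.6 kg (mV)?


Vout = rated_output * Vex * (load / capacity).
Vout = 1.5 * 10.6 * (76.6 / 100)
Vout = 1.5 * 10.6 * 0.766
Vout = 12.179 mV

12.179 mV


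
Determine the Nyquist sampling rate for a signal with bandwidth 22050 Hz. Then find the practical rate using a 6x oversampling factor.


By Nyquist theorem, fs_min = 2 * fmax.
fs_min = 2 * 22050 = 44100 Hz
Practical rate = 6 * fs_min = 6 * 44100 = 264600 Hz

fs_min = 44100 Hz, fs_practical = 264600 Hz


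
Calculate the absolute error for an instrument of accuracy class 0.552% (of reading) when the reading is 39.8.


Absolute error = (accuracy% / 100) * reading.
Error = (0.552 / 100) * 39.8
Error = 0.00552 * 39.8
Error = 0.2197

0.2197


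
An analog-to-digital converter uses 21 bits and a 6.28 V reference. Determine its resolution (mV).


The resolution (LSB) of an ADC is Vref / 2^n.
LSB = 6.28 / 2^21
LSB = 6.28 / 2097152
LSB = 2.99e-06 V = 0.00299454 mV

0.00299454 mV


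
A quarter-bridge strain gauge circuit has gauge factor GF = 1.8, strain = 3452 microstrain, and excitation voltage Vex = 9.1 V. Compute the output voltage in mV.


Quarter bridge output: Vout = (GF * epsilon * Vex) / 4.
Vout = (1.8 * 3452e-6 * 9.1) / 4
Vout = 0.05654376 / 4 V
Vout = 0.01413594 V = 14.1359 mV

14.1359 mV


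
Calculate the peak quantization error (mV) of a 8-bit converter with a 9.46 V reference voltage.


The maximum quantization error is +/- LSB/2.
LSB = Vref / 2^n = 9.46 / 256 = 0.03695313 V
Max error = LSB / 2 = 0.03695313 / 2 = 0.01847656 V
Max error = 18.4766 mV

18.4766 mV


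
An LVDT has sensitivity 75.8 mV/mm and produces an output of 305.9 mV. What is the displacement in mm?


Displacement = Vout / sensitivity.
d = 305.9 / 75.8
d = 4.036 mm

4.036 mm


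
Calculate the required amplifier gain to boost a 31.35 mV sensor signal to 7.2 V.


Gain = Vout / Vin (converting to same units).
G = 7.2 V / 31.35 mV
G = 7200.0 mV / 31.35 mV
G = 229.67

229.67


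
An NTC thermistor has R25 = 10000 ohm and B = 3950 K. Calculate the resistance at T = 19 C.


NTC thermistor equation: Rt = R25 * exp(B * (1/T - 1/T25)).
T in Kelvin: 292.15 K, T25 = 298.15 K
1/T - 1/T25 = 1/292.15 - 1/298.15 = 6.888e-05
B * (1/T - 1/T25) = 3950 * 6.888e-05 = 0.2721
Rt = 10000 * exp(0.2721) = 13127.0 ohm

13127.0 ohm


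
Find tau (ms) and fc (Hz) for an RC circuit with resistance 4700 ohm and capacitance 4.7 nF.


Time constant: tau = R * C.
tau = 4700 * 4.70e-09 = 2.209e-05 s
tau = 0.0221 ms
Cutoff frequency: fc = 1 / (2*pi*R*C).
fc = 1 / (2*pi*2.209e-05) = 7204.84 Hz

tau = 0.0221 ms, fc = 7204.84 Hz


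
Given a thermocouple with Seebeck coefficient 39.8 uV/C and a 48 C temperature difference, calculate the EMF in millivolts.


The thermocouple output V = sensitivity * dT.
V = 39.8 uV/C * 48 C
V = 1910.4 uV
V = 1.91 mV

1.91 mV


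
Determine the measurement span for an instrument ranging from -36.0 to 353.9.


Span = upper range - lower range.
Span = 353.9 - (-36.0)
Span = 389.9

389.9


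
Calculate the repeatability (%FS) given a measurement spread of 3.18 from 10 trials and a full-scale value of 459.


Repeatability = (spread / full scale) * 100%.
R = (3.18 / 459) * 100
R = 0.693 %FS

0.693 %FS


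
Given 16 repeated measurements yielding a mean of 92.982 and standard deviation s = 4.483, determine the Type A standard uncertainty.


The standard uncertainty for Type A evaluation is u = s / sqrt(n).
u = 4.483 / sqrt(16)
u = 4.483 / 4.0
u = 1.1207

1.1207


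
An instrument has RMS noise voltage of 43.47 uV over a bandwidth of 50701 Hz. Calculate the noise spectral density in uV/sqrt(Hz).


Noise spectral density = Vrms / sqrt(BW).
NSD = 43.47 / sqrt(50701)
NSD = 43.47 / 225.1688
NSD = 0.1931 uV/sqrt(Hz)

0.1931 uV/sqrt(Hz)


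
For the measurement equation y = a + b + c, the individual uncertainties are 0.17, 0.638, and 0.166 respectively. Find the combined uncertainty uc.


For a sum of independent quantities, uc = sqrt(u1^2 + u2^2 + u3^2).
uc = sqrt(0.17^2 + 0.638^2 + 0.166^2)
uc = sqrt(0.0289 + 0.407044 + 0.027556)
uc = 0.6808

0.6808


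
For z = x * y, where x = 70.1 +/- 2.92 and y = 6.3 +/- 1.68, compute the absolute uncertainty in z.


For a product z = x*y, the relative uncertainty is:
uz/z = sqrt((ux/x)^2 + (uy/y)^2)
Relative uncertainties: ux/x = 2.92/70.1 = 0.041655
uy/y = 1.68/6.3 = 0.266667
z = 70.1 * 6.3 = 441.6
uz = 441.6 * sqrt(0.041655^2 + 0.266667^2) = 119.196

119.196


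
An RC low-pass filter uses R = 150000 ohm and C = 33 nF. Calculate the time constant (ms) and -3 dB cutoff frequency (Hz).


Time constant: tau = R * C.
tau = 150000 * 3.30e-08 = 0.00495 s
tau = 4.95 ms
Cutoff frequency: fc = 1 / (2*pi*R*C).
fc = 1 / (2*pi*0.00495) = 32.15 Hz

tau = 4.95 ms, fc = 32.15 Hz


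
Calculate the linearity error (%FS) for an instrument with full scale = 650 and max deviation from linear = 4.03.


Linearity error = (max deviation / full scale) * 100%.
Linearity = (4.03 / 650) * 100
Linearity = 0.62 %FS

0.62 %FS


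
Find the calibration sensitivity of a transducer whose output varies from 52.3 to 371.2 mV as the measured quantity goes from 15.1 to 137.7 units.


Sensitivity = (y2 - y1) / (x2 - x1).
S = (371.2 - 52.3) / (137.7 - 15.1)
S = 318.9 / 122.6
S = 2.6011 mV/unit

2.6011 mV/unit


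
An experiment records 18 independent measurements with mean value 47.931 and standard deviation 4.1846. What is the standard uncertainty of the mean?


The standard uncertainty for Type A evaluation is u = s / sqrt(n).
u = 4.1846 / sqrt(18)
u = 4.1846 / 4.2426
u = 0.9863

0.9863


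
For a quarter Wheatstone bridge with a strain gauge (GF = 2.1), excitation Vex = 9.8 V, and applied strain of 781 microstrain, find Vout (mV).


Quarter bridge output: Vout = (GF * epsilon * Vex) / 4.
Vout = (2.1 * 781e-6 * 9.8) / 4
Vout = 0.01607298 / 4 V
Vout = 0.00401825 V = 4.0182 mV

4.0182 mV


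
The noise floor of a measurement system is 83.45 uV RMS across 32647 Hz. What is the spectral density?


Noise spectral density = Vrms / sqrt(BW).
NSD = 83.45 / sqrt(32647)
NSD = 83.45 / 180.6848
NSD = 0.4619 uV/sqrt(Hz)

0.4619 uV/sqrt(Hz)


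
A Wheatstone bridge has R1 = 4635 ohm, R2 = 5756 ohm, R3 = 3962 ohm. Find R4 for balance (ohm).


At balance: R1*R4 = R2*R3, so R4 = R2*R3/R1.
R4 = 5756 * 3962 / 4635
R4 = 22805272 / 4635
R4 = 4920.23 ohm

4920.23 ohm


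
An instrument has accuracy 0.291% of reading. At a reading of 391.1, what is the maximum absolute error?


Absolute error = (accuracy% / 100) * reading.
Error = (0.291 / 100) * 391.1
Error = 0.00291 * 391.1
Error = 1.1381

1.1381


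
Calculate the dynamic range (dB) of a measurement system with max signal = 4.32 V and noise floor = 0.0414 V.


Dynamic range = 20 * log10(Vmax / Vnoise).
DR = 20 * log10(4.32 / 0.0414)
DR = 20 * log10(104.35)
DR = 40.37 dB

40.37 dB


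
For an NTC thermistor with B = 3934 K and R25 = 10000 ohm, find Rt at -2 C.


NTC thermistor equation: Rt = R25 * exp(B * (1/T - 1/T25)).
T in Kelvin: 271.15 K, T25 = 298.15 K
1/T - 1/T25 = 1/271.15 - 1/298.15 = 0.00033398
B * (1/T - 1/T25) = 3934 * 0.00033398 = 1.3139
Rt = 10000 * exp(1.3139) = 37205.6 ohm

37205.6 ohm


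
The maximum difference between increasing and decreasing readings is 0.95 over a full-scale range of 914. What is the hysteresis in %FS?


Hysteresis = (max difference / full scale) * 100%.
H = (0.95 / 914) * 100
H = 0.104 %FS

0.104 %FS


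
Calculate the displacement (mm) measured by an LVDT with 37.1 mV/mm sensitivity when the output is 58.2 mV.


Displacement = Vout / sensitivity.
d = 58.2 / 37.1
d = 1.569 mm

1.569 mm


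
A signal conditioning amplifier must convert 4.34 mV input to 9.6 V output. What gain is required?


Gain = Vout / Vin (converting to same units).
G = 9.6 V / 4.34 mV
G = 9600.0 mV / 4.34 mV
G = 2211.98

2211.98


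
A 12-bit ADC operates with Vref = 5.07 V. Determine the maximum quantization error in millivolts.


The maximum quantization error is +/- LSB/2.
LSB = Vref / 2^n = 5.07 / 4096 = 0.00123779 V
Max error = LSB / 2 = 0.00123779 / 2 = 0.0006189 V
Max error = 0.6189 mV

0.6189 mV


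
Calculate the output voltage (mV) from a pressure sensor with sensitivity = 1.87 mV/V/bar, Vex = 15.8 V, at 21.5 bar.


Output = sensitivity * Vex * P.
Vout = 1.87 * 15.8 * 21.5
Vout = 29.546 * 21.5
Vout = 635.24 mV

635.24 mV


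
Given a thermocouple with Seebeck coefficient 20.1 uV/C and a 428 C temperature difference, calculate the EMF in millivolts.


The thermocouple output V = sensitivity * dT.
V = 20.1 uV/C * 428 C
V = 8602.8 uV
V = 8.603 mV

8.603 mV


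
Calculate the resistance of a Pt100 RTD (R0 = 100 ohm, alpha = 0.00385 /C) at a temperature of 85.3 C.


The RTD equation: Rt = R0 * (1 + alpha * T).
Rt = 100 * (1 + 0.00385 * 85.3)
Rt = 100 * (1 + 0.328405)
Rt = 100 * 1.328405
Rt = 132.841 ohm

132.841 ohm


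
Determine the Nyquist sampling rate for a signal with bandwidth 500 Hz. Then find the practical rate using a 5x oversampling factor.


By Nyquist theorem, fs_min = 2 * fmax.
fs_min = 2 * 500 = 1000 Hz
Practical rate = 5 * fs_min = 5 * 1000 = 5000 Hz

fs_min = 1000 Hz, fs_practical = 5000 Hz


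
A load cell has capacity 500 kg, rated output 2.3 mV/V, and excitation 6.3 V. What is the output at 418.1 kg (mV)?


Vout = rated_output * Vex * (load / capacity).
Vout = 2.3 * 6.3 * (418.1 / 500)
Vout = 2.3 * 6.3 * 0.8362
Vout = 12.117 mV

12.117 mV


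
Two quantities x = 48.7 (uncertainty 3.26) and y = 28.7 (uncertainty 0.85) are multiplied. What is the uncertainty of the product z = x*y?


For a product z = x*y, the relative uncertainty is:
uz/z = sqrt((ux/x)^2 + (uy/y)^2)
Relative uncertainties: ux/x = 3.26/48.7 = 0.06694
uy/y = 0.85/28.7 = 0.029617
z = 48.7 * 28.7 = 1397.7
uz = 1397.7 * sqrt(0.06694^2 + 0.029617^2) = 102.31

102.31


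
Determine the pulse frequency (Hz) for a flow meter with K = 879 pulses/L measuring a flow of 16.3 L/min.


Frequency = K * Q / 60 (converting L/min to L/s).
f = 879 * 16.3 / 60
f = 14327.7 / 60
f = 238.8 Hz

238.8 Hz


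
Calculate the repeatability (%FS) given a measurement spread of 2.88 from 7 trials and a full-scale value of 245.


Repeatability = (spread / full scale) * 100%.
R = (2.88 / 245) * 100
R = 1.176 %FS

1.176 %FS


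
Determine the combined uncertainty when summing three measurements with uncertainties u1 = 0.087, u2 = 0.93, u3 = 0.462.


For a sum of independent quantities, uc = sqrt(u1^2 + u2^2 + u3^2).
uc = sqrt(0.087^2 + 0.93^2 + 0.462^2)
uc = sqrt(0.007569 + 0.8649 + 0.213444)
uc = 1.0421

1.0421


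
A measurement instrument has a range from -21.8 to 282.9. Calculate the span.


Span = upper range - lower range.
Span = 282.9 - (-21.8)
Span = 304.7

304.7


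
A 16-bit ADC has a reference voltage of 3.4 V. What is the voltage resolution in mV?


The resolution (LSB) of an ADC is Vref / 2^n.
LSB = 3.4 / 2^16
LSB = 3.4 / 65536
LSB = 5.188e-05 V = 0.05187988 mV

0.05187988 mV


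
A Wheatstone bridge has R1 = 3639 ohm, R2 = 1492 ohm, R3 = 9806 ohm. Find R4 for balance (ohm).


At balance: R1*R4 = R2*R3, so R4 = R2*R3/R1.
R4 = 1492 * 9806 / 3639
R4 = 14630552 / 3639
R4 = 4020.49 ohm

4020.49 ohm


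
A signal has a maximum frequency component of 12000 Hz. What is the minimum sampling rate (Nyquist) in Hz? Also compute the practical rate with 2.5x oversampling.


By Nyquist theorem, fs_min = 2 * fmax.
fs_min = 2 * 12000 = 24000 Hz
Practical rate = 2.5 * fs_min = 2.5 * 24000 = 60000 Hz

fs_min = 24000 Hz, fs_practical = 60000 Hz


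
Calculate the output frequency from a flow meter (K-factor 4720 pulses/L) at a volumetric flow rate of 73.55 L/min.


Frequency = K * Q / 60 (converting L/min to L/s).
f = 4720 * 73.55 / 60
f = 347156.0 / 60
f = 5785.93 Hz

5785.93 Hz


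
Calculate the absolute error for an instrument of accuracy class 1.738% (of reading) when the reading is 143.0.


Absolute error = (accuracy% / 100) * reading.
Error = (1.738 / 100) * 143.0
Error = 0.01738 * 143.0
Error = 2.4853

2.4853


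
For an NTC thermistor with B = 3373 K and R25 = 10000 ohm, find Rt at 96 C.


NTC thermistor equation: Rt = R25 * exp(B * (1/T - 1/T25)).
T in Kelvin: 369.15 K, T25 = 298.15 K
1/T - 1/T25 = 1/369.15 - 1/298.15 = -0.00064509
B * (1/T - 1/T25) = 3373 * -0.00064509 = -2.1759
Rt = 10000 * exp(-2.1759) = 1135.1 ohm

1135.1 ohm


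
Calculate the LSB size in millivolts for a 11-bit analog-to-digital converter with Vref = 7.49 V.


The resolution (LSB) of an ADC is Vref / 2^n.
LSB = 7.49 / 2^11
LSB = 7.49 / 2048
LSB = 0.00365723 V = 3.65722656 mV

3.65722656 mV


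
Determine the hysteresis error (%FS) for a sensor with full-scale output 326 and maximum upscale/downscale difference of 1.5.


Hysteresis = (max difference / full scale) * 100%.
H = (1.5 / 326) * 100
H = 0.46 %FS

0.46 %FS


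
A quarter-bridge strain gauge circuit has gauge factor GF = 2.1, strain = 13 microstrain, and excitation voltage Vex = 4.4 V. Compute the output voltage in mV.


Quarter bridge output: Vout = (GF * epsilon * Vex) / 4.
Vout = (2.1 * 13e-6 * 4.4) / 4
Vout = 0.00012012 / 4 V
Vout = 3.003e-05 V = 0.03 mV

0.03 mV


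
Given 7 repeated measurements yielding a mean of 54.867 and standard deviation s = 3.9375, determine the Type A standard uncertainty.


The standard uncertainty for Type A evaluation is u = s / sqrt(n).
u = 3.9375 / sqrt(7)
u = 3.9375 / 2.6458
u = 1.4882

1.4882


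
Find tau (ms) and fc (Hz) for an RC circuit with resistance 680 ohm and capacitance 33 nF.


Time constant: tau = R * C.
tau = 680 * 3.30e-08 = 2.244e-05 s
tau = 0.0224 ms
Cutoff frequency: fc = 1 / (2*pi*R*C).
fc = 1 / (2*pi*2.244e-05) = 7092.47 Hz

tau = 0.0224 ms, fc = 7092.47 Hz


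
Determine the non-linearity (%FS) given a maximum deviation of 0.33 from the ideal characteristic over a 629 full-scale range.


Linearity error = (max deviation / full scale) * 100%.
Linearity = (0.33 / 629) * 100
Linearity = 0.052 %FS

0.052 %FS


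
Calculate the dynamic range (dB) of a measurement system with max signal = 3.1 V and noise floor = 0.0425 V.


Dynamic range = 20 * log10(Vmax / Vnoise).
DR = 20 * log10(3.1 / 0.0425)
DR = 20 * log10(72.94)
DR = 37.26 dB

37.26 dB


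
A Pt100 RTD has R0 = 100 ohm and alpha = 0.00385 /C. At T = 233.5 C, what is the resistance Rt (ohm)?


The RTD equation: Rt = R0 * (1 + alpha * T).
Rt = 100 * (1 + 0.00385 * 233.5)
Rt = 100 * (1 + 0.898975)
Rt = 100 * 1.898975
Rt = 189.898 ohm

189.898 ohm


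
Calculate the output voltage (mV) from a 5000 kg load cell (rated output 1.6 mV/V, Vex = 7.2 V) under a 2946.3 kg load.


Vout = rated_output * Vex * (load / capacity).
Vout = 1.6 * 7.2 * (2946.3 / 5000)
Vout = 1.6 * 7.2 * 0.58926
Vout = 6.788 mV

6.788 mV


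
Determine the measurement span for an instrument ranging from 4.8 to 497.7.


Span = upper range - lower range.
Span = 497.7 - (4.8)
Span = 492.9

492.9


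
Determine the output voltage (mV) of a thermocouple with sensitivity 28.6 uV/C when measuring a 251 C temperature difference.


The thermocouple output V = sensitivity * dT.
V = 28.6 uV/C * 251 C
V = 7178.6 uV
V = 7.179 mV

7.179 mV


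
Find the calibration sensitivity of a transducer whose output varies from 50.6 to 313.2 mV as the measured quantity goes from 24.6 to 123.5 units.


Sensitivity = (y2 - y1) / (x2 - x1).
S = (313.2 - 50.6) / (123.5 - 24.6)
S = 262.6 / 98.9
S = 2.6552 mV/unit

2.6552 mV/unit


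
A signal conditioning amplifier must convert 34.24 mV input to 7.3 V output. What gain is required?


Gain = Vout / Vin (converting to same units).
G = 7.3 V / 34.24 mV
G = 7300.0 mV / 34.24 mV
G = 213.2

213.2


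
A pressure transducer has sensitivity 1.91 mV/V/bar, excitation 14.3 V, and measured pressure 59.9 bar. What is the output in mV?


Output = sensitivity * Vex * P.
Vout = 1.91 * 14.3 * 59.9
Vout = 27.313 * 59.9
Vout = 1636.05 mV

1636.05 mV


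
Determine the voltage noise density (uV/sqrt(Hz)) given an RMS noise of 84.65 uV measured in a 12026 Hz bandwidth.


Noise spectral density = Vrms / sqrt(BW).
NSD = 84.65 / sqrt(12026)
NSD = 84.65 / 109.6631
NSD = 0.7719 uV/sqrt(Hz)

0.7719 uV/sqrt(Hz)


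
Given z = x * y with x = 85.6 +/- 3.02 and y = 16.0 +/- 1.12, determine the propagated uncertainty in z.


For a product z = x*y, the relative uncertainty is:
uz/z = sqrt((ux/x)^2 + (uy/y)^2)
Relative uncertainties: ux/x = 3.02/85.6 = 0.03528
uy/y = 1.12/16.0 = 0.07
z = 85.6 * 16.0 = 1369.6
uz = 1369.6 * sqrt(0.03528^2 + 0.07^2) = 107.36

107.36


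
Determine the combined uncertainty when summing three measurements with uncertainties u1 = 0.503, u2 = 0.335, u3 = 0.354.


For a sum of independent quantities, uc = sqrt(u1^2 + u2^2 + u3^2).
uc = sqrt(0.503^2 + 0.335^2 + 0.354^2)
uc = sqrt(0.253009 + 0.112225 + 0.125316)
uc = 0.7004

0.7004


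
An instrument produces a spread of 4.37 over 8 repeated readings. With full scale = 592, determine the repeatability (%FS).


Repeatability = (spread / full scale) * 100%.
R = (4.37 / 592) * 100
R = 0.738 %FS

0.738 %FS


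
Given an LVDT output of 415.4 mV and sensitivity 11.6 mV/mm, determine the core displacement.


Displacement = Vout / sensitivity.
d = 415.4 / 11.6
d = 35.81 mm

35.81 mm


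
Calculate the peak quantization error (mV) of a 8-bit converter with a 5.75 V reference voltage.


The maximum quantization error is +/- LSB/2.
LSB = Vref / 2^n = 5.75 / 256 = 0.02246094 V
Max error = LSB / 2 = 0.02246094 / 2 = 0.01123047 V
Max error = 11.2305 mV

11.2305 mV


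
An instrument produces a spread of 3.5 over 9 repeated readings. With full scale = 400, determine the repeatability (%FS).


Repeatability = (spread / full scale) * 100%.
R = (3.5 / 400) * 100
R = 0.875 %FS

0.875 %FS


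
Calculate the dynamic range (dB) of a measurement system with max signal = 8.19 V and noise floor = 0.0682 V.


Dynamic range = 20 * log10(Vmax / Vnoise).
DR = 20 * log10(8.19 / 0.0682)
DR = 20 * log10(120.09)
DR = 41.59 dB

41.59 dB


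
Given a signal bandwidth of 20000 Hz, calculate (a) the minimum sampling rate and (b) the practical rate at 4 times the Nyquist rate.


By Nyquist theorem, fs_min = 2 * fmax.
fs_min = 2 * 20000 = 40000 Hz
Practical rate = 4 * fs_min = 4 * 40000 = 160000 Hz

fs_min = 40000 Hz, fs_practical = 160000 Hz


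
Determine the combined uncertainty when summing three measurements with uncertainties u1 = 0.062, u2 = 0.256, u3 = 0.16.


For a sum of independent quantities, uc = sqrt(u1^2 + u2^2 + u3^2).
uc = sqrt(0.062^2 + 0.256^2 + 0.16^2)
uc = sqrt(0.003844 + 0.065536 + 0.0256)
uc = 0.3082

0.3082


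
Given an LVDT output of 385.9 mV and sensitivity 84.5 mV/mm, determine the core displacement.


Displacement = Vout / sensitivity.
d = 385.9 / 84.5
d = 4.567 mm

4.567 mm


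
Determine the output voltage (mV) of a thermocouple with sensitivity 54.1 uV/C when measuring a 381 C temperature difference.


The thermocouple output V = sensitivity * dT.
V = 54.1 uV/C * 381 C
V = 20612.1 uV
V = 20.612 mV

20.612 mV


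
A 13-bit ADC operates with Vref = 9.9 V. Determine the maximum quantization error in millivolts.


The maximum quantization error is +/- LSB/2.
LSB = Vref / 2^n = 9.9 / 8192 = 0.0012085 V
Max error = LSB / 2 = 0.0012085 / 2 = 0.00060425 V
Max error = 0.6042 mV

0.6042 mV


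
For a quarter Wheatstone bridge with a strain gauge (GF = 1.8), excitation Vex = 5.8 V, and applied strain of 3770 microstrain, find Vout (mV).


Quarter bridge output: Vout = (GF * epsilon * Vex) / 4.
Vout = (1.8 * 3770e-6 * 5.8) / 4
Vout = 0.0393588 / 4 V
Vout = 0.0098397 V = 9.8397 mV

9.8397 mV


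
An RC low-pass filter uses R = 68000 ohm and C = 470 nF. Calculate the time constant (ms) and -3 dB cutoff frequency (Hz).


Time constant: tau = R * C.
tau = 68000 * 4.70e-07 = 0.03196 s
tau = 31.96 ms
Cutoff frequency: fc = 1 / (2*pi*R*C).
fc = 1 / (2*pi*0.03196) = 4.98 Hz

tau = 31.96 ms, fc = 4.98 Hz


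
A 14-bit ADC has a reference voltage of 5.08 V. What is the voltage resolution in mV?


The resolution (LSB) of an ADC is Vref / 2^n.
LSB = 5.08 / 2^14
LSB = 5.08 / 16384
LSB = 0.00031006 V = 0.31005859 mV

0.31005859 mV


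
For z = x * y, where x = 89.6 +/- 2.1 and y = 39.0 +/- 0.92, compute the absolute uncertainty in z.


For a product z = x*y, the relative uncertainty is:
uz/z = sqrt((ux/x)^2 + (uy/y)^2)
Relative uncertainties: ux/x = 2.1/89.6 = 0.023438
uy/y = 0.92/39.0 = 0.02359
z = 89.6 * 39.0 = 3494.4
uz = 3494.4 * sqrt(0.023438^2 + 0.02359^2) = 116.201

116.201


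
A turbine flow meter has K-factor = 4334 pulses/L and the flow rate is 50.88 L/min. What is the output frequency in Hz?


Frequency = K * Q / 60 (converting L/min to L/s).
f = 4334 * 50.88 / 60
f = 220513.92 / 60
f = 3675.23 Hz

3675.23 Hz


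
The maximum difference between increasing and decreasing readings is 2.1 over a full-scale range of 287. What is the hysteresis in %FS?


Hysteresis = (max difference / full scale) * 100%.
H = (2.1 / 287) * 100
H = 0.732 %FS

0.732 %FS


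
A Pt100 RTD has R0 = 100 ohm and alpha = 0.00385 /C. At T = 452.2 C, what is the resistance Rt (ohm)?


The RTD equation: Rt = R0 * (1 + alpha * T).
Rt = 100 * (1 + 0.00385 * 452.2)
Rt = 100 * (1 + 1.74097)
Rt = 100 * 2.74097
Rt = 274.097 ohm

274.097 ohm


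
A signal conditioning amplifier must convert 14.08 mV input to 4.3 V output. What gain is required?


Gain = Vout / Vin (converting to same units).
G = 4.3 V / 14.08 mV
G = 4300.0 mV / 14.08 mV
G = 305.4

305.4


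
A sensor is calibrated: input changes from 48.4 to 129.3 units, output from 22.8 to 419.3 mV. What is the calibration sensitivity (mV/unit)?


Sensitivity = (y2 - y1) / (x2 - x1).
S = (419.3 - 22.8) / (129.3 - 48.4)
S = 396.5 / 80.9
S = 4.9011 mV/unit

4.9011 mV/unit


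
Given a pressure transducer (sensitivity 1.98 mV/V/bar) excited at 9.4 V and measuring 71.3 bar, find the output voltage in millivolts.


Output = sensitivity * Vex * P.
Vout = 1.98 * 9.4 * 71.3
Vout = 18.612 * 71.3
Vout = 1327.04 mV

1327.04 mV


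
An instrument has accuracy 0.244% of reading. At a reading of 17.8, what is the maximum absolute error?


Absolute error = (accuracy% / 100) * reading.
Error = (0.244 / 100) * 17.8
Error = 0.00244 * 17.8
Error = 0.0434

0.0434


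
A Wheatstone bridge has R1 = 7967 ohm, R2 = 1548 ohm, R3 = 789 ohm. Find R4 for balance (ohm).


At balance: R1*R4 = R2*R3, so R4 = R2*R3/R1.
R4 = 1548 * 789 / 7967
R4 = 1221372 / 7967
R4 = 153.3 ohm

153.3 ohm


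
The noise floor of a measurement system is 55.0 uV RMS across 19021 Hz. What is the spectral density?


Noise spectral density = Vrms / sqrt(BW).
NSD = 55.0 / sqrt(19021)
NSD = 55.0 / 137.9166
NSD = 0.3988 uV/sqrt(Hz)

0.3988 uV/sqrt(Hz)


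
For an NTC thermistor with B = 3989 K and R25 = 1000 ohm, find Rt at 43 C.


NTC thermistor equation: Rt = R25 * exp(B * (1/T - 1/T25)).
T in Kelvin: 316.15 K, T25 = 298.15 K
1/T - 1/T25 = 1/316.15 - 1/298.15 = -0.00019096
B * (1/T - 1/T25) = 3989 * -0.00019096 = -0.7617
Rt = 1000 * exp(-0.7617) = 466.9 ohm

466.9 ohm


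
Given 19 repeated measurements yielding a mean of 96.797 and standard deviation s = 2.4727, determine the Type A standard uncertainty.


The standard uncertainty for Type A evaluation is u = s / sqrt(n).
u = 2.4727 / sqrt(19)
u = 2.4727 / 4.3589
u = 0.5673

0.5673


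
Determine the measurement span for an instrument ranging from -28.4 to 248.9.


Span = upper range - lower range.
Span = 248.9 - (-28.4)
Span = 277.3

277.3


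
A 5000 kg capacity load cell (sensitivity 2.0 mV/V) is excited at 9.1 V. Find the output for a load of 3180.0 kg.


Vout = rated_output * Vex * (load / capacity).
Vout = 2.0 * 9.1 * (3180.0 / 5000)
Vout = 2.0 * 9.1 * 0.636
Vout = 11.575 mV

11.575 mV


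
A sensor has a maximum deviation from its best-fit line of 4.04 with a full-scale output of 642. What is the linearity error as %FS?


Linearity error = (max deviation / full scale) * 100%.
Linearity = (4.04 / 642) * 100
Linearity = 0.629 %FS

0.629 %FS


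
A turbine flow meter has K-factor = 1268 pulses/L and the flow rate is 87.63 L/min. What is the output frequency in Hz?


Frequency = K * Q / 60 (converting L/min to L/s).
f = 1268 * 87.63 / 60
f = 111114.84 / 60
f = 1851.91 Hz

1851.91 Hz


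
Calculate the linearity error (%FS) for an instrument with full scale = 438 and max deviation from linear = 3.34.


Linearity error = (max deviation / full scale) * 100%.
Linearity = (3.34 / 438) * 100
Linearity = 0.763 %FS

0.763 %FS


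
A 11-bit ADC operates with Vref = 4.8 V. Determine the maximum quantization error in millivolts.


The maximum quantization error is +/- LSB/2.
LSB = Vref / 2^n = 4.8 / 2048 = 0.00234375 V
Max error = LSB / 2 = 0.00234375 / 2 = 0.00117187 V
Max error = 1.1719 mV

1.1719 mV


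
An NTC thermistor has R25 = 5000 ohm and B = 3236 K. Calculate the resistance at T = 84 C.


NTC thermistor equation: Rt = R25 * exp(B * (1/T - 1/T25)).
T in Kelvin: 357.15 K, T25 = 298.15 K
1/T - 1/T25 = 1/357.15 - 1/298.15 = -0.00055407
B * (1/T - 1/T25) = 3236 * -0.00055407 = -1.793
Rt = 5000 * exp(-1.793) = 832.3 ohm

832.3 ohm


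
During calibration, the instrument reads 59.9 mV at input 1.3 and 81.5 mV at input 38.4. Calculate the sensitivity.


Sensitivity = (y2 - y1) / (x2 - x1).
S = (81.5 - 59.9) / (38.4 - 1.3)
S = 21.6 / 37.1
S = 0.5822 mV/unit

0.5822 mV/unit


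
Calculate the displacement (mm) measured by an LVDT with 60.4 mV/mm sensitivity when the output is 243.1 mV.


Displacement = Vout / sensitivity.
d = 243.1 / 60.4
d = 4.025 mm

4.025 mm


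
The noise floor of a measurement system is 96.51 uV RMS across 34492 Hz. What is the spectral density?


Noise spectral density = Vrms / sqrt(BW).
NSD = 96.51 / sqrt(34492)
NSD = 96.51 / 185.7202
NSD = 0.5197 uV/sqrt(Hz)

0.5197 uV/sqrt(Hz)


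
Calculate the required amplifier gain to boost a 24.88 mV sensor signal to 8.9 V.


Gain = Vout / Vin (converting to same units).
G = 8.9 V / 24.88 mV
G = 8900.0 mV / 24.88 mV
G = 357.72

357.72


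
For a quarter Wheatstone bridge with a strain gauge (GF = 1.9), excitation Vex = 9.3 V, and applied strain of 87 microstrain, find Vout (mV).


Quarter bridge output: Vout = (GF * epsilon * Vex) / 4.
Vout = (1.9 * 87e-6 * 9.3) / 4
Vout = 0.00153729 / 4 V
Vout = 0.00038432 V = 0.3843 mV

0.3843 mV


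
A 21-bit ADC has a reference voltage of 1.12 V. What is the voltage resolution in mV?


The resolution (LSB) of an ADC is Vref / 2^n.
LSB = 1.12 / 2^21
LSB = 1.12 / 2097152
LSB = 5.3e-07 V = 0.00053406 mV

0.00053406 mV


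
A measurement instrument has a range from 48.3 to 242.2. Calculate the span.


Span = upper range - lower range.
Span = 242.2 - (48.3)
Span = 193.9

193.9


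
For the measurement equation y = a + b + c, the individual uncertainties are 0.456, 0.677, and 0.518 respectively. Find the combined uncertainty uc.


For a sum of independent quantities, uc = sqrt(u1^2 + u2^2 + u3^2).
uc = sqrt(0.456^2 + 0.677^2 + 0.518^2)
uc = sqrt(0.207936 + 0.458329 + 0.268324)
uc = 0.9667

0.9667


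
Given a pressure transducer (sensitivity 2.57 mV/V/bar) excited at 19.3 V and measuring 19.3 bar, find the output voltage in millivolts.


Output = sensitivity * Vex * P.
Vout = 2.57 * 19.3 * 19.3
Vout = 49.601 * 19.3
Vout = 957.3 mV

957.3 mV


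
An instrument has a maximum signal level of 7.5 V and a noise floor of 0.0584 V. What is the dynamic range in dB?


Dynamic range = 20 * log10(Vmax / Vnoise).
DR = 20 * log10(7.5 / 0.0584)
DR = 20 * log10(128.42)
DR = 42.17 dB

42.17 dB


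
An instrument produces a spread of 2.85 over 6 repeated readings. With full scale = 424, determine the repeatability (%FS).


Repeatability = (spread / full scale) * 100%.
R = (2.85 / 424) * 100
R = 0.672 %FS

0.672 %FS


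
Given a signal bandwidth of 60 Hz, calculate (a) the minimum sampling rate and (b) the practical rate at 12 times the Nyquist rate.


By Nyquist theorem, fs_min = 2 * fmax.
fs_min = 2 * 60 = 120 Hz
Practical rate = 12 * fs_min = 12 * 120 = 1440 Hz

fs_min = 120 Hz, fs_practical = 1440 Hz


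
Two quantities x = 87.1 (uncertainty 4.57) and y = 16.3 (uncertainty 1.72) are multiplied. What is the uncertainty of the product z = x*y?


For a product z = x*y, the relative uncertainty is:
uz/z = sqrt((ux/x)^2 + (uy/y)^2)
Relative uncertainties: ux/x = 4.57/87.1 = 0.052468
uy/y = 1.72/16.3 = 0.105521
z = 87.1 * 16.3 = 1419.7
uz = 1419.7 * sqrt(0.052468^2 + 0.105521^2) = 167.31

167.31


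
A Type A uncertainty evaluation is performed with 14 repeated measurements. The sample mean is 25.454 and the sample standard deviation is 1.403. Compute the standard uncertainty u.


The standard uncertainty for Type A evaluation is u = s / sqrt(n).
u = 1.403 / sqrt(14)
u = 1.403 / 3.7417
u = 0.375

0.375


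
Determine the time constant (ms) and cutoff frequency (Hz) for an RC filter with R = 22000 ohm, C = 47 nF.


Time constant: tau = R * C.
tau = 22000 * 4.70e-08 = 0.001034 s
tau = 1.034 ms
Cutoff frequency: fc = 1 / (2*pi*R*C).
fc = 1 / (2*pi*0.001034) = 153.92 Hz

tau = 1.034 ms, fc = 153.92 Hz


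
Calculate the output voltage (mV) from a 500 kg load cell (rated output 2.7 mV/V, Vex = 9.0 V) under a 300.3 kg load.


Vout = rated_output * Vex * (load / capacity).
Vout = 2.7 * 9.0 * (300.3 / 500)
Vout = 2.7 * 9.0 * 0.6006
Vout = 14.595 mV

14.595 mV


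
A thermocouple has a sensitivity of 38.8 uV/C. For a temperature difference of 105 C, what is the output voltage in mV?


The thermocouple output V = sensitivity * dT.
V = 38.8 uV/C * 105 C
V = 4074.0 uV
V = 4.074 mV

4.074 mV


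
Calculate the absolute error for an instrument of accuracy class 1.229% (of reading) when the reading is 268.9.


Absolute error = (accuracy% / 100) * reading.
Error = (1.229 / 100) * 268.9
Error = 0.01229 * 268.9
Error = 3.3048

3.3048


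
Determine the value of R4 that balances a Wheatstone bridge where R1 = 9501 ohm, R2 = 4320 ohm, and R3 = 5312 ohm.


At balance: R1*R4 = R2*R3, so R4 = R2*R3/R1.
R4 = 4320 * 5312 / 9501
R4 = 22947840 / 9501
R4 = 2415.31 ohm

2415.31 ohm


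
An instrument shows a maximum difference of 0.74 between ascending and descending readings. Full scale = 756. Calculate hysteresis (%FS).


Hysteresis = (max difference / full scale) * 100%.
H = (0.74 / 756) * 100
H = 0.098 %FS

0.098 %FS


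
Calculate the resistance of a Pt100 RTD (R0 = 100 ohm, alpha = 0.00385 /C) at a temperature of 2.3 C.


The RTD equation: Rt = R0 * (1 + alpha * T).
Rt = 100 * (1 + 0.00385 * 2.3)
Rt = 100 * (1 + 0.008855)
Rt = 100 * 1.008855
Rt = 100.886 ohm

100.886 ohm


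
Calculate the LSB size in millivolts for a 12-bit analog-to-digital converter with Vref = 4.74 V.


The resolution (LSB) of an ADC is Vref / 2^n.
LSB = 4.74 / 2^12
LSB = 4.74 / 4096
LSB = 0.00115723 V = 1.15722656 mV

1.15722656 mV


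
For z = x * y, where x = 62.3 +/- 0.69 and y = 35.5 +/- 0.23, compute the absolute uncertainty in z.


For a product z = x*y, the relative uncertainty is:
uz/z = sqrt((ux/x)^2 + (uy/y)^2)
Relative uncertainties: ux/x = 0.69/62.3 = 0.011075
uy/y = 0.23/35.5 = 0.006479
z = 62.3 * 35.5 = 2211.7
uz = 2211.7 * sqrt(0.011075^2 + 0.006479^2) = 28.378

28.378


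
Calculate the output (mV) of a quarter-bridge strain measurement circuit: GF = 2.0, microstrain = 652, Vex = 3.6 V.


Quarter bridge output: Vout = (GF * epsilon * Vex) / 4.
Vout = (2.0 * 652e-6 * 3.6) / 4
Vout = 0.0046944 / 4 V
Vout = 0.0011736 V = 1.1736 mV

1.1736 mV


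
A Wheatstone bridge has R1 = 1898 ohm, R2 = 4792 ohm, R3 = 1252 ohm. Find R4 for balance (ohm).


At balance: R1*R4 = R2*R3, so R4 = R2*R3/R1.
R4 = 4792 * 1252 / 1898
R4 = 5999584 / 1898
R4 = 3161.0 ohm

3161.0 ohm


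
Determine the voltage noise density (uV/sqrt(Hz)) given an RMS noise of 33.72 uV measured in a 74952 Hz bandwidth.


Noise spectral density = Vrms / sqrt(BW).
NSD = 33.72 / sqrt(74952)
NSD = 33.72 / 273.7736
NSD = 0.1232 uV/sqrt(Hz)

0.1232 uV/sqrt(Hz)
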